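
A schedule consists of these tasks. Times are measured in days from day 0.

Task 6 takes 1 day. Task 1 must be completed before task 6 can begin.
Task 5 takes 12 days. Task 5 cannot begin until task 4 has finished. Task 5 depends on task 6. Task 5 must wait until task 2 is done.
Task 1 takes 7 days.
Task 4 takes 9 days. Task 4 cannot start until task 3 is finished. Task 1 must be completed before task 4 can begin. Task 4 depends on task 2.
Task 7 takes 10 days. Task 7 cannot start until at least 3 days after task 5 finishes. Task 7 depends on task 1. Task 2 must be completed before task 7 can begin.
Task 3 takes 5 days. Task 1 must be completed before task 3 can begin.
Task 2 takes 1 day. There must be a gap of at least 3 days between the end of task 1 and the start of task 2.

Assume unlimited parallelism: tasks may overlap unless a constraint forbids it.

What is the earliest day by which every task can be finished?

46

Task 1 has no prerequisites, so it starts at day 0 and finishes at day 7.
Task 6 cannot begin until task 1 (finishes day 7). It runs from day 7 to 7 + 1 = day 8.
After task 1 (finishes day 7), task 3 can start at day 7 and finishes at day 12.
Task 2 cannot begin until task 1 (finishes day 7, plus 3-day gap → day 10). It runs from day 10 to 10 + 1 = day 11.
For task 4: task 3 (finishes day 12); task 1 (finishes day 7); task 2 (finishes day 11). Taking the maximum gives a start of day 12, and it finishes at 12 + 9 = day 21.
For task 5: task 4 (finishes day 21); task 6 (finishes day 8); task 2 (finishes day 11). Taking the maximum gives a start of day 21, and it finishes at 21 + 12 = day 33.
Task 7 cannot start until task 5 (finishes day 33, plus 3-day gap → day 36); task 1 (finishes day 7); task 2 (finishes day 11). The controlling bound is day 36, so task 7 finishes at 36 + 10 = day 46.
All tasks are finished once the last one completes. Finish times: Task 1 at 7, Task 2 at 11, Task 3 at 12, Task 4 at 21, Task 5 at 33, Task 6 at 8, Task 7 at 46. The latest is day 46.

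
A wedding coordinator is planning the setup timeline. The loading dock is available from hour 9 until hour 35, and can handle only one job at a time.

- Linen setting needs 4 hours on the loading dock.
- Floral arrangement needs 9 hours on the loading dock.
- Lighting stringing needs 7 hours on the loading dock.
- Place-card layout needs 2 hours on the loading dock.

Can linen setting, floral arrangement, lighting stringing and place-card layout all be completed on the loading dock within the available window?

Yes

The loading dock window is 35 − 9 = 26 hours.
Running back to back, the jobs need 4 + 9 + 7 + 2 = 22 hours on the loading dock.
Since 22 ≤ 26, they fit within the window.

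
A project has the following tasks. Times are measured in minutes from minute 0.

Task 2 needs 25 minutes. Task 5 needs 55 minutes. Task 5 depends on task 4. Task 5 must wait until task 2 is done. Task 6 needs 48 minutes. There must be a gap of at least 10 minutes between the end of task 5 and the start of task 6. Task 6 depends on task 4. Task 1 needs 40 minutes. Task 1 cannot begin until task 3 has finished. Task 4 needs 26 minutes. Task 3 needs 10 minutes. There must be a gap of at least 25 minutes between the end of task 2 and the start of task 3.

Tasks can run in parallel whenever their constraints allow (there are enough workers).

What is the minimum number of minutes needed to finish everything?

Task 4 can start immediately at minute 0; it finishes at minute 26.
Nothing blocks task 2, so it runs from minute 0 to minute 25.
For task 5: task 4 (finishes minute 26); task 2 (finishes minute 25). Taking the maximum gives a start of minute 26, and it finishes at 26 + 55 = minute 81.
Task 6 needs all of task 5 (finishes minute 81, plus 10-minute gap → minute 91); task 4 (finishes minute 26). That puts its earliest start at minute 91; it finishes at 91 + 48 = minute 139.
Task 3 cannot begin until task 2 (finishes minute 25, plus 25-minute gap → minute 50). It runs from minute 50 to 50 + 10 = minute 60.
Task 1 waits on task 3 (finishes minute 60), so it starts at minute 60 and finishes at 60 + 40 = minute 100.
All tasks are finished once the last one completes. Finish times: Task 1 at 100, Task 2 at 25, Task 3 at 60, Task 4 at 26, Task 5 at 81, Task 6 at 139. The latest is minute 139.

139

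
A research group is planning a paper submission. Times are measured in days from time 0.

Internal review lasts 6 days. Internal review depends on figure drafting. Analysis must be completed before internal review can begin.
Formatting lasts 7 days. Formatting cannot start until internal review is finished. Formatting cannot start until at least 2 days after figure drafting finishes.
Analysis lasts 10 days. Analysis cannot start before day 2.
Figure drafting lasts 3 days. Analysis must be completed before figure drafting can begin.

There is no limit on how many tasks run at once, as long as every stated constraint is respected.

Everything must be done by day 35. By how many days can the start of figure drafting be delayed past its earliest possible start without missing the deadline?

After its own release at day 2, analysis can start at day 2 and finishes at day 12.
After analysis (finishes day 12), figure drafting can start at day 12 and finishes at day 15.

Working backward from the deadline:
Nothing follows formatting; the deadline of day 35 is its only limit. It must start by 35 − 7 = day 28.
Internal review must finish before formatting (must start by day 28). With a 6-day duration, internal review must start by 28 − 6 = day 22.
Figure drafting has several dependents: internal review (must start by day 22); formatting (must start by day 28, minus 2-day gap → day 26). The earliest of those limits is day 22, so figure drafting must start by 22 − 3 = day 19.
So figure drafting can start as early as day 12 and as late as day 19, giving 19 − 12 = 7 days of slack.

7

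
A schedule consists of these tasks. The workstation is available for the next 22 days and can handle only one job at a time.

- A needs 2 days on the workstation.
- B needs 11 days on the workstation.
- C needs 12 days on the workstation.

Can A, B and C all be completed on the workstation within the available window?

No

Running back to back, the jobs need 2 + 11 + 12 = 25 days on the workstation.
Since 25 > 22, they cannot all fit.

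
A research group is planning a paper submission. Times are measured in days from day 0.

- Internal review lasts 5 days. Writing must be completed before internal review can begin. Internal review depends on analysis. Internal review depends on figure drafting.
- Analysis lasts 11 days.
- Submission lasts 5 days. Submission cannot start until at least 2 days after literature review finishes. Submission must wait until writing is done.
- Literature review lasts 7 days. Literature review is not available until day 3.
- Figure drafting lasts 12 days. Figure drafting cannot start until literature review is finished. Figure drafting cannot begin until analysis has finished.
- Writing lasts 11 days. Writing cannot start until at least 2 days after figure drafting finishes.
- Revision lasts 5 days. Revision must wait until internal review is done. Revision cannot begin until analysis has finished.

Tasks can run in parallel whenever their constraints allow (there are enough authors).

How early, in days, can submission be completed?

Analysis can start immediately at day 0; it finishes at day 11.
Literature review cannot begin until its own release at day 3. It runs from day 3 to 3 + 7 = day 10.
Figure drafting needs all of literature review (finishes day 10); analysis (finishes day 11). That puts its earliest start at day 11; it finishes at 11 + 12 = day 23.
Writing waits on figure drafting (finishes day 23, plus 2-day gap → day 25), so it starts at day 25 and finishes at 25 + 11 = day 36.
For submission: literature review (finishes day 10, plus 2-day gap → day 12); writing (finishes day 36). Taking the maximum gives a start of day 36, and it finishes at 36 + 5 = day 41.

41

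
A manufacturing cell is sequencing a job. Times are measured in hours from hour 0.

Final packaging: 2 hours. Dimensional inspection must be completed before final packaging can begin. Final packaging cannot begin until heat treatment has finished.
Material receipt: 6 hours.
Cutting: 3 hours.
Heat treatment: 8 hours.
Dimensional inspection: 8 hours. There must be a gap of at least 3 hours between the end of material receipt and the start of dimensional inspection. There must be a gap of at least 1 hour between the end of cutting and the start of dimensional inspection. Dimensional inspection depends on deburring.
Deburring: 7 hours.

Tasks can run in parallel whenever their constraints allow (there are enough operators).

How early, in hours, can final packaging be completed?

19

Nothing blocks heat treatment, so it runs from hour 0 to hour 8.
Deburring has no prerequisites, so it starts at hour 0 and finishes at hour 7.
Cutting has no prerequisites, so it starts at hour 0 and finishes at hour 3.
Material receipt has no prerequisites, so it starts at hour 0 and finishes at hour 6.
Dimensional inspection has to wait for material receipt (finishes hour 6, plus 3-hour gap → hour 9); cutting (finishes hour 3, plus 1-hour gap → hour 4); deburring (finishes hour 7). The latest of these is hour 9, so dimensional inspection runs hour 9 to 9 + 8 = hour 17.
Final packaging cannot start until dimensional inspection (finishes hour 17); heat treatment (finishes hour 8). The controlling bound is hour 17, so final packaging finishes at 17 + 2 = hour 19.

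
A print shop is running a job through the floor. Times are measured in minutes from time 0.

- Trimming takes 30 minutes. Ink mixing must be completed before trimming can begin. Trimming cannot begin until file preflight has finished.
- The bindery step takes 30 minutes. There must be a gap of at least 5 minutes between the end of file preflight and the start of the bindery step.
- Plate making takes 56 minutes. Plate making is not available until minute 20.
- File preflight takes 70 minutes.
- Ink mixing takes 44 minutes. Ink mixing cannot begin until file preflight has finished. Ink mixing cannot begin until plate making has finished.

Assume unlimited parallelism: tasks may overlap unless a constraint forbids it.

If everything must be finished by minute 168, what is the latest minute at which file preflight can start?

24

To finish by minute 168, trimming (duration 30) must start no later than minute 138.
Ink mixing feeds into trimming (must start by minute 138); so ink mixing must finish by minute 138 and therefore start by minute 94.
The bindery step has no dependents, so it just needs to finish by minute 168. Starting by 168 − 30 = minute 138 achieves that.
For file preflight: ink mixing (must start by minute 94); trimming (must start by minute 138); the bindery step (must start by minute 138, minus 5-minute gap → minute 133). The most restrictive is minute 94; with a 70-minute duration, file preflight must start by minute 24.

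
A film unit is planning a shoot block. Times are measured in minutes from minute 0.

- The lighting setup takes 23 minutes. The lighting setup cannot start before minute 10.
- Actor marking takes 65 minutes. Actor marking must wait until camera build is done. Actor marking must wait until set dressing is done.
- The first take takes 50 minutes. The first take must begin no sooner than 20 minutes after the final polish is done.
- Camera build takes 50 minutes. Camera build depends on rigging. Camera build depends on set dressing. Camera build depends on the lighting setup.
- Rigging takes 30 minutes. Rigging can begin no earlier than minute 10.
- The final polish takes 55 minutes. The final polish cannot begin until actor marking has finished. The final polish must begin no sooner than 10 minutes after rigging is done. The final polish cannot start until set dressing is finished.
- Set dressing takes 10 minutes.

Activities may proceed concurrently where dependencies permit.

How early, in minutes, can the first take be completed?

The lighting setup waits on its own release at minute 10, so it starts at minute 10 and finishes at 10 + 23 = minute 33.
Nothing blocks set dressing, so it runs from minute 0 to minute 10.
After its own release at minute 10, rigging can start at minute 10 and finishes at minute 40.
For camera build: rigging (finishes minute 40); set dressing (finishes minute 10); the lighting setup (finishes minute 33). Taking the maximum gives a start of minute 40, and it finishes at 40 + 50 = minute 90.
Actor marking has to wait for camera build (finishes minute 90); set dressing (finishes minute 10). The latest of these is minute 90, so actor marking runs minute 90 to 90 + 65 = minute 155.
The final polish cannot start until actor marking (finishes minute 155); rigging (finishes minute 40, plus 10-minute gap → minute 50); set dressing (finishes minute 10). The controlling bound is minute 155, so the final polish finishes at 155 + 55 = minute 210.
The first take cannot begin until the final polish (finishes minute 210, plus 20-minute gap → minute 230). It runs from minute 230 to 230 + 50 = minute 280.

280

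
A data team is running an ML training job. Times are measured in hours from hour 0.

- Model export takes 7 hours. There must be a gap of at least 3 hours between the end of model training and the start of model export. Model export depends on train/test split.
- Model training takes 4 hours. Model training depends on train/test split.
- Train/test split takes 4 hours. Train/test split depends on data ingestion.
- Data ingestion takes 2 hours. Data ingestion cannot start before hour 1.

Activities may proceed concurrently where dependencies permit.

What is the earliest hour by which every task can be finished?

21

Data ingestion cannot begin until its own release at hour 1. It runs from hour 1 to 1 + 2 = hour 3.
After data ingestion (finishes hour 3), train/test split can start at hour 3 and finishes at hour 7.
Model training waits on train/test split (finishes hour 7), so it starts at hour 7 and finishes at 7 + 4 = hour 11.
For model export: model training (finishes hour 11, plus 3-hour gap → hour 14); train/test split (finishes hour 7). Taking the maximum gives a start of hour 14, and it finishes at 14 + 7 = hour 21.
All tasks are finished once the last one completes. Finish times: Data ingestion at 3, Train/test split at 7, Model training at 11, Model export at 21. The latest is hour 21.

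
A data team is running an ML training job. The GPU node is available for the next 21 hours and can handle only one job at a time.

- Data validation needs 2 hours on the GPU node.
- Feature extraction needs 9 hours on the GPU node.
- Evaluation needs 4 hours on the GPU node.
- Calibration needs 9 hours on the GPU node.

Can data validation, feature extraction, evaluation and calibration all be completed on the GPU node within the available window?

No

Running back to back, the jobs need 2 + 9 + 4 + 9 = 24 hours on the GPU node.
Since 24 > 21, they cannot all fit.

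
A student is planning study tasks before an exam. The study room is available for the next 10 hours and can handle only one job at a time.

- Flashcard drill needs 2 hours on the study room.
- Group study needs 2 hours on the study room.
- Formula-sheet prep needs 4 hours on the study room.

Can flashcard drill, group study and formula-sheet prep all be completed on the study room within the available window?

Running back to back, the jobs need 2 + 2 + 4 = 8 hours on the study room.
Since 8 ≤ 10, they fit within the window.

Yes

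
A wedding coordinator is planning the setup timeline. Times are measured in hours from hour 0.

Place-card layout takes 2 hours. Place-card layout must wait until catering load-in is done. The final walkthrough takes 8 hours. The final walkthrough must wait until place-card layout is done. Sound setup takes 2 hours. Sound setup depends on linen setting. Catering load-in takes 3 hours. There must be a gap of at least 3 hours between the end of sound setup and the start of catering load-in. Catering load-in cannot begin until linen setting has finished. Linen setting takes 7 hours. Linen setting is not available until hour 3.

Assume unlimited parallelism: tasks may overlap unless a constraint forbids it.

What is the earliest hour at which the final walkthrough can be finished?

28

Linen setting cannot begin until its own release at hour 3. It runs from hour 3 to 3 + 7 = hour 10.
Sound setup waits on linen setting (finishes hour 10), so it starts at hour 10 and finishes at 10 + 2 = hour 12.
Catering load-in has to wait for sound setup (finishes hour 12, plus 3-hour gap → hour 15); linen setting (finishes hour 10). The latest of these is hour 15, so catering load-in runs hour 15 to 15 + 3 = hour 18.
After catering load-in (finishes hour 18), place-card layout can start at hour 18 and finishes at hour 20.
The final walkthrough cannot begin until place-card layout (finishes hour 20). It runs from hour 20 to 20 + 8 = hour 28.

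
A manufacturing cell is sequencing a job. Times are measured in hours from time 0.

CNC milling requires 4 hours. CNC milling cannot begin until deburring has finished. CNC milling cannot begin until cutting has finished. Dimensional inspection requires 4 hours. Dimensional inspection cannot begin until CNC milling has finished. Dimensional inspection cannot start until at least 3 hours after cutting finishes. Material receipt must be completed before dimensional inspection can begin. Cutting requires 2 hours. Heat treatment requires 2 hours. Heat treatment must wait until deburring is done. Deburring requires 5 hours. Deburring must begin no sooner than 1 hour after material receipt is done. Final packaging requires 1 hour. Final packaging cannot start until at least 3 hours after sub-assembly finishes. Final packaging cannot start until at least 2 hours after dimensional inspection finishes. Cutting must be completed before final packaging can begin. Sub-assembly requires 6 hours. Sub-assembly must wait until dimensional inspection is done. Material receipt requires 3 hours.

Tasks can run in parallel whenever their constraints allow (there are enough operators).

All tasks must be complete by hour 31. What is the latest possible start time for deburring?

8

To finish by hour 31, final packaging (duration 1) must start no later than hour 30.
Sub-assembly feeds into final packaging (must start by hour 30, minus 3-hour gap → hour 27); so sub-assembly must finish by hour 27 and therefore start by hour 21.
Dimensional inspection feeds sub-assembly (must start by hour 21); final packaging (must start by hour 30, minus 2-hour gap → hour 28). Taking the minimum, dimensional inspection must finish by hour 21 and start by 21 − 4 = hour 17.
CNC milling has to be done before dimensional inspection (must start by hour 17). That means finishing by hour 17, i.e. starting by 17 − 4 = hour 13.
To finish by hour 31, heat treatment (duration 2) must start no later than hour 29.
Deburring must finish in time for CNC milling (must start by hour 13); heat treatment (must start by hour 29). The tightest is hour 13, so deburring must start by 13 − 5 = hour 8.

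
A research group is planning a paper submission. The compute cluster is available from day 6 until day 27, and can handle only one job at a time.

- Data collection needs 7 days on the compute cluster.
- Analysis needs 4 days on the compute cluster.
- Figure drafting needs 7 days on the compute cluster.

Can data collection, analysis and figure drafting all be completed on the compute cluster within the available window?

Yes

The compute cluster window is 27 − 6 = 21 days.
Running back to back, the jobs need 7 + 4 + 7 = 18 days on the compute cluster.
Since 18 ≤ 21, they fit within the window.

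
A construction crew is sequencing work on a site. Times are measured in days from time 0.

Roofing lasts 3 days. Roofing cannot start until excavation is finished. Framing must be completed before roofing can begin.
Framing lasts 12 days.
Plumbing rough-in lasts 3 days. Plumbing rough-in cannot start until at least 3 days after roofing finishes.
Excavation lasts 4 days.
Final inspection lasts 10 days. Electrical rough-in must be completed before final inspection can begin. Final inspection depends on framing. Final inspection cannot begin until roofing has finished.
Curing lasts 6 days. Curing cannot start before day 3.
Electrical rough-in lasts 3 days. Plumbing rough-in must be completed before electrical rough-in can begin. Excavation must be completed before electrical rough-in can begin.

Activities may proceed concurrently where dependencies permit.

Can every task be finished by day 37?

Framing has no prerequisites, so it starts at day 0 and finishes at day 12.
Curing cannot begin until its own release at day 3. It runs from day 3 to 3 + 6 = day 9.
Excavation can start immediately at day 0; it finishes at day 4.
Roofing cannot start until excavation (finishes day 4); framing (finishes day 12). The controlling bound is day 12, so roofing finishes at 12 + 3 = day 15.
After roofing (finishes day 15, plus 3-day gap → day 18), plumbing rough-in can start at day 18 and finishes at day 21.
For electrical rough-in: plumbing rough-in (finishes day 21); excavation (finishes day 4). Taking the maximum gives a start of day 21, and it finishes at 21 + 3 = day 24.
Final inspection cannot start until electrical rough-in (finishes day 24); framing (finishes day 12); roofing (finishes day 15). The controlling bound is day 24, so final inspection finishes at 24 + 10 = day 34.
Every task is finished by day 34, which is no later than the deadline of 37, so the schedule is feasible.

Yes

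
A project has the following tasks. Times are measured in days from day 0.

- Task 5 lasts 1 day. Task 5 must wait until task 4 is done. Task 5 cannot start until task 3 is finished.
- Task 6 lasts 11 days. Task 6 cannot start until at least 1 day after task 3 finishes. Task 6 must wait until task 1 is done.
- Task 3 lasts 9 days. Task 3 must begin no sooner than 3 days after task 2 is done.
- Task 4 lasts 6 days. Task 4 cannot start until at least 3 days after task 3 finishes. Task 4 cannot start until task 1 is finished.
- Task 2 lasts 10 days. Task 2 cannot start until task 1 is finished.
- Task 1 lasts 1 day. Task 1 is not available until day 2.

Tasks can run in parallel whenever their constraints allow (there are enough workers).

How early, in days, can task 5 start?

Task 1 cannot begin until its own release at day 2. It runs from day 2 to 2 + 1 = day 3.
After task 1 (finishes day 3), task 2 can start at day 3 and finishes at day 13.
Task 3 cannot begin until task 2 (finishes day 13, plus 3-day gap → day 16). It runs from day 16 to 16 + 9 = day 25.
For task 4: task 3 (finishes day 25, plus 3-day gap → day 28); task 1 (finishes day 3). Taking the maximum gives a start of day 28, and it finishes at 28 + 6 = day 34.
Task 5 waits on task 4 (finishes day 34); task 3 (finishes day 25). The latest of these is day 34, which is the earliest task 5 can start.

34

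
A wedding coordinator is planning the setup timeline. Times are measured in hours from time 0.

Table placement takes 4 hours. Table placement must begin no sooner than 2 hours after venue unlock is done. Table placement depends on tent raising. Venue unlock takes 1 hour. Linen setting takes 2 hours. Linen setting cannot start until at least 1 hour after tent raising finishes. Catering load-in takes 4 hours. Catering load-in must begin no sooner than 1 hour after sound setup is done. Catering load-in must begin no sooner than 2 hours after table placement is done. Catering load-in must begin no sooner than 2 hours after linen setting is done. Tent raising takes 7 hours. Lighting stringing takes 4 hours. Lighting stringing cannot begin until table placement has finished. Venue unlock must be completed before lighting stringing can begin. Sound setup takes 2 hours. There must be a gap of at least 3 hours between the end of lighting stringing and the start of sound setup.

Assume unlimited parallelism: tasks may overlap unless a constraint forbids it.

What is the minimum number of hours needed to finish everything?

Tent raising can start immediately at hour 0; it finishes at hour 7.
After tent raising (finishes hour 7, plus 1-hour gap → hour 8), linen setting can start at hour 8 and finishes at hour 10.
Venue unlock can start immediately at hour 0; it finishes at hour 1.
Table placement cannot start until venue unlock (finishes hour 1, plus 2-hour gap → hour 3); tent raising (finishes hour 7). The controlling bound is hour 7, so table placement finishes at 7 + 4 = hour 11.
For lighting stringing: table placement (finishes hour 11); venue unlock (finishes hour 1). Taking the maximum gives a start of hour 11, and it finishes at 11 + 4 = hour 15.
After lighting stringing (finishes hour 15, plus 3-hour gap → hour 18), sound setup can start at hour 18 and finishes at hour 20.
Catering load-in cannot start until sound setup (finishes hour 20, plus 1-hour gap → hour 21); table placement (finishes hour 11, plus 2-hour gap → hour 13); linen setting (finishes hour 10, plus 2-hour gap → hour 12). The controlling bound is hour 21, so catering load-in finishes at 21 + 4 = hour 25.
All tasks are finished once the last one completes. Finish times: Venue unlock at 1, Tent raising at 7, Table placement at 11, Linen setting at 10, Lighting stringing at 15, Sound setup at 20, Catering load-in at 25. The latest is hour 25.

25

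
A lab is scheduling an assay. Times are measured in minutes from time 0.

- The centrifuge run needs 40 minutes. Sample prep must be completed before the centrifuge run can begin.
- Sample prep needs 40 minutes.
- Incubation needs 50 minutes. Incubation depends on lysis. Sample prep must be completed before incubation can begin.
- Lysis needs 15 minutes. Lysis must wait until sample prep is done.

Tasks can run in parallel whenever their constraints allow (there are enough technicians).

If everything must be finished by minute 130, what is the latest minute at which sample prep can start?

To finish by minute 130, incubation (duration 50) must start no later than minute 80.
Lysis must finish before incubation (must start by minute 80). With a 15-minute duration, lysis must start by 80 − 15 = minute 65.
Nothing follows the centrifuge run; the deadline of minute 130 is its only limit. It must start by 130 − 40 = minute 90.
Sample prep has several dependents: lysis (must start by minute 65); incubation (must start by minute 80); the centrifuge run (must start by minute 90). The earliest of those limits is minute 65, so sample prep must start by 65 − 40 = minute 25.

25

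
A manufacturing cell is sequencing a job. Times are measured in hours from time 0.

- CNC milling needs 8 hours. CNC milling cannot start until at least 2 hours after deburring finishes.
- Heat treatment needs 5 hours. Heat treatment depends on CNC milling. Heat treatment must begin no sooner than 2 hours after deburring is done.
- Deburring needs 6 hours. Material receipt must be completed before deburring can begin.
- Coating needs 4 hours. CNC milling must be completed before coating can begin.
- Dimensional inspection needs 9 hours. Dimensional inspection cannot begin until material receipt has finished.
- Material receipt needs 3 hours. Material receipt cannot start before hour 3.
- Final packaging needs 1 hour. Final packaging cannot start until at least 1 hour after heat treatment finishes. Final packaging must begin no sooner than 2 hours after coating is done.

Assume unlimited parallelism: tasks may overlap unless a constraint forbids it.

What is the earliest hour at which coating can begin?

After its own release at hour 3, material receipt can start at hour 3 and finishes at hour 6.
After material receipt (finishes hour 6), deburring can start at hour 6 and finishes at hour 12.
CNC milling cannot begin until deburring (finishes hour 12, plus 2-hour gap → hour 14). It runs from hour 14 to 14 + 8 = hour 22.
Coating waits on CNC milling (finishes hour 22), so the earliest it can start is hour 22.

22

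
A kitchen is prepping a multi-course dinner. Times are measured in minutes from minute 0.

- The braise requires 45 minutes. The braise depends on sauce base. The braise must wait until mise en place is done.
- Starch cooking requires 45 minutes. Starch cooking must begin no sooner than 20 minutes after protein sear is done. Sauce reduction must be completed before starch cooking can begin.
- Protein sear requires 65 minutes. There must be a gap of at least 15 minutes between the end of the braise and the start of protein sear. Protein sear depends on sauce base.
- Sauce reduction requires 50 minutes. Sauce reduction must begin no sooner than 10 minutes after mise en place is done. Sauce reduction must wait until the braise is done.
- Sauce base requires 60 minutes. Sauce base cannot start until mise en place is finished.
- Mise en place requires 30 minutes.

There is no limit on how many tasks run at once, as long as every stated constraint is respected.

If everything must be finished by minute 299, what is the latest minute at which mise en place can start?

19

Starch cooking must finish by minute 299; it takes 45 minutes, so it must start by 299 − 45 = minute 254.
Protein sear must finish before starch cooking (must start by minute 254, minus 20-minute gap → minute 234). With a 65-minute duration, protein sear must start by 234 − 65 = minute 169.
Sauce reduction must finish before starch cooking (must start by minute 254). With a 50-minute duration, sauce reduction must start by 254 − 50 = minute 204.
The braise must finish in time for protein sear (must start by minute 169, minus 15-minute gap → minute 154); sauce reduction (must start by minute 204). The tightest is minute 154, so the braise must start by 154 − 45 = minute 109.
Sauce base must finish in time for the braise (must start by minute 109); protein sear (must start by minute 169). The tightest is minute 109, so sauce base must start by 109 − 60 = minute 49.
For mise en place: sauce base (must start by minute 49); the braise (must start by minute 109); sauce reduction (must start by minute 204, minus 10-minute gap → minute 194). The most restrictive is minute 49; with a 30-minute duration, mise en place must start by minute 19.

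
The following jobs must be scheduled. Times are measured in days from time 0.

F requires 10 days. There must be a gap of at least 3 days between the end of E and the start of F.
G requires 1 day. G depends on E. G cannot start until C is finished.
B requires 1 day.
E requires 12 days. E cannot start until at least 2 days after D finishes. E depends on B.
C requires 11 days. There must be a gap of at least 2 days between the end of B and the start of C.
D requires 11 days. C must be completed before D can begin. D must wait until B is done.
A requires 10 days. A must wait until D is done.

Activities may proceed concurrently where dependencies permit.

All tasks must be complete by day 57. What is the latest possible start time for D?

19

A must finish by day 57; it takes 10 days, so it must start by 57 − 10 = day 47.
To finish by day 57, F (duration 10) must start no later than day 47.
Nothing follows G; the deadline of day 57 is its only limit. It must start by 57 − 1 = day 56.
E feeds F (must start by day 47, minus 3-day gap → day 44); G (must start by day 56). Taking the minimum, E must finish by day 44 and start by 44 − 12 = day 32.
For D: A (must start by day 47); E (must start by day 32, minus 2-day gap → day 30). The most restrictive is day 30; with an 11-day duration, D must start by day 19.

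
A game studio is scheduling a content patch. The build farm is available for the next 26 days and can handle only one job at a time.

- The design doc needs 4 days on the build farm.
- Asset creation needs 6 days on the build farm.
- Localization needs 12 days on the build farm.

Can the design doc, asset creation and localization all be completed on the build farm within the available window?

Running back to back, the jobs need 4 + 6 + 12 = 22 days on the build farm.
Since 22 ≤ 26, they fit within the window.

Yes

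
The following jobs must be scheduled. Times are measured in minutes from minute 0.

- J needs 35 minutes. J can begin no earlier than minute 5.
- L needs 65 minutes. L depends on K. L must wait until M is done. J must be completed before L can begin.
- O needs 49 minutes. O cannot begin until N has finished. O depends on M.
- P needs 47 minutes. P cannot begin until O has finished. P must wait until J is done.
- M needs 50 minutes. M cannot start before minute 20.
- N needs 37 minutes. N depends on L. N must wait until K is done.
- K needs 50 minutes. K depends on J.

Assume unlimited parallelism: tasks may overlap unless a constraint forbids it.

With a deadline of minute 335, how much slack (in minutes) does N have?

M cannot begin until its own release at minute 20. It runs from minute 20 to 20 + 50 = minute 70.
J waits on its own release at minute 5, so it starts at minute 5 and finishes at 5 + 35 = minute 40.
K cannot begin until J (finishes minute 40). It runs from minute 40 to 40 + 50 = minute 90.
L needs all of K (finishes minute 90); M (finishes minute 70); J (finishes minute 40). That puts its earliest start at minute 90; it finishes at 90 + 65 = minute 155.
N has to wait for L (finishes minute 155); K (finishes minute 90). The latest of these is minute 155, so N runs minute 155 to 155 + 37 = minute 192.

Working backward from the deadline:
P has no dependents, so it just needs to finish by minute 335. Starting by 335 − 47 = minute 288 achieves that.
O must finish before P (must start by minute 288). With a 49-minute duration, O must start by 288 − 49 = minute 239.
N must finish before O (must start by minute 239). With a 37-minute duration, N must start by 239 − 37 = minute 202.
So N can start as early as minute 155 and as late as minute 202, giving 202 − 155 = 47 minutes of slack.

47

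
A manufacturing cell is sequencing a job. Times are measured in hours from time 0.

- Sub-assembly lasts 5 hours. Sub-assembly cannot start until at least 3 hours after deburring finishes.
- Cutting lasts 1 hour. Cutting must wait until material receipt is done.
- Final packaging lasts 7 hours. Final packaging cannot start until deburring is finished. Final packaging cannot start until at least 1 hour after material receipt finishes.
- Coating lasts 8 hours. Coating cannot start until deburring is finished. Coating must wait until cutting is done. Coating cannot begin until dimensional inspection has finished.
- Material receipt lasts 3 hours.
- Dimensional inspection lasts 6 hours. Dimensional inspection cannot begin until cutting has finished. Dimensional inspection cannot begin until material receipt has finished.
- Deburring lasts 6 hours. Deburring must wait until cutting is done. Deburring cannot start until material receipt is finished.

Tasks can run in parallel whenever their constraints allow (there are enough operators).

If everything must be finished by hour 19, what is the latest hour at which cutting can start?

To finish by hour 19, coating (duration 8) must start no later than hour 11.
Sub-assembly has no dependents, so it just needs to finish by hour 19. Starting by 19 − 5 = hour 14 achieves that.
Final packaging must finish by hour 19; it takes 7 hours, so it must start by 19 − 7 = hour 12.
Deburring has several dependents: coating (must start by hour 11); sub-assembly (must start by hour 14, minus 3-hour gap → hour 11); final packaging (must start by hour 12). The earliest of those limits is hour 11, so deburring must start by 11 − 6 = hour 5.
Dimensional inspection has to be done before coating (must start by hour 11). That means finishing by hour 11, i.e. starting by 11 − 6 = hour 5.
Cutting has several dependents: deburring (must start by hour 5); dimensional inspection (must start by hour 5); coating (must start by hour 11). The earliest of those limits is hour 5, so cutting must start by 5 − 1 = hour 4.

4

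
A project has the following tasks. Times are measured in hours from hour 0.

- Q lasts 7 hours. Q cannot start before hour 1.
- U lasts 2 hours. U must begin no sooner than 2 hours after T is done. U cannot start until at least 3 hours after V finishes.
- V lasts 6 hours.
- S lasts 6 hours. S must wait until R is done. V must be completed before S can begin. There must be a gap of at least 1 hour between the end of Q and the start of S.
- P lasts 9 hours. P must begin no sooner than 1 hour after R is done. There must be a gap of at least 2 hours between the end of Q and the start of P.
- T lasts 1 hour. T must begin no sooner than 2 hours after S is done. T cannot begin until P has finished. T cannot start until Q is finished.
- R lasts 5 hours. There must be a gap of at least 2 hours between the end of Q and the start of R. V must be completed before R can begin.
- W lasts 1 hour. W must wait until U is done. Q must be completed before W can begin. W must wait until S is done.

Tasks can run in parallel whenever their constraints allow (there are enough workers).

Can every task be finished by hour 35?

V can start immediately at hour 0; it finishes at hour 6.
After its own release at hour 1, Q can start at hour 1 and finishes at hour 8.
R needs all of Q (finishes hour 8, plus 2-hour gap → hour 10); V (finishes hour 6). That puts its earliest start at hour 10; it finishes at 10 + 5 = hour 15.
S has to wait for R (finishes hour 15); V (finishes hour 6); Q (finishes hour 8, plus 1-hour gap → hour 9). The latest of these is hour 15, so S runs hour 15 to 15 + 6 = hour 21.
P has to wait for R (finishes hour 15, plus 1-hour gap → hour 16); Q (finishes hour 8, plus 2-hour gap → hour 10). The latest of these is hour 16, so P runs hour 16 to 16 + 9 = hour 25.
T has to wait for S (finishes hour 21, plus 2-hour gap → hour 23); P (finishes hour 25); Q (finishes hour 8). The latest of these is hour 25, so T runs hour 25 to 25 + 1 = hour 26.
For U: T (finishes hour 26, plus 2-hour gap → hour 28); V (finishes hour 6, plus 3-hour gap → hour 9). Taking the maximum gives a start of hour 28, and it finishes at 28 + 2 = hour 30.
W cannot start until U (finishes hour 30); Q (finishes hour 8); S (finishes hour 21). The controlling bound is hour 30, so W finishes at 30 + 1 = hour 31.
Every task is finished by hour 31, which is no later than the deadline of 35, so the schedule is feasible.

Yes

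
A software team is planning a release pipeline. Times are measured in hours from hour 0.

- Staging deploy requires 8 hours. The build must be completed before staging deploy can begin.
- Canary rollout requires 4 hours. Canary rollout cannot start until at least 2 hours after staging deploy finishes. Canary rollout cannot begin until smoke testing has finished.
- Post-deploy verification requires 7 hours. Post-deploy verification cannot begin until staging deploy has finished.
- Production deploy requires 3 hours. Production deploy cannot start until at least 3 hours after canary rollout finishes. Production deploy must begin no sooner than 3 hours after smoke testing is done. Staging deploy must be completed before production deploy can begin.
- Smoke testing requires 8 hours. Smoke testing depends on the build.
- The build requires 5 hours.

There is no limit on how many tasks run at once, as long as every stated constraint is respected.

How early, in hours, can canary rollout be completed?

Nothing blocks the build, so it runs from hour 0 to hour 5.
Smoke testing cannot begin until the build (finishes hour 5). It runs from hour 5 to 5 + 8 = hour 13.
After the build (finishes hour 5), staging deploy can start at hour 5 and finishes at hour 13.
For canary rollout: staging deploy (finishes hour 13, plus 2-hour gap → hour 15); smoke testing (finishes hour 13). Taking the maximum gives a start of hour 15, and it finishes at 15 + 4 = hour 19.

19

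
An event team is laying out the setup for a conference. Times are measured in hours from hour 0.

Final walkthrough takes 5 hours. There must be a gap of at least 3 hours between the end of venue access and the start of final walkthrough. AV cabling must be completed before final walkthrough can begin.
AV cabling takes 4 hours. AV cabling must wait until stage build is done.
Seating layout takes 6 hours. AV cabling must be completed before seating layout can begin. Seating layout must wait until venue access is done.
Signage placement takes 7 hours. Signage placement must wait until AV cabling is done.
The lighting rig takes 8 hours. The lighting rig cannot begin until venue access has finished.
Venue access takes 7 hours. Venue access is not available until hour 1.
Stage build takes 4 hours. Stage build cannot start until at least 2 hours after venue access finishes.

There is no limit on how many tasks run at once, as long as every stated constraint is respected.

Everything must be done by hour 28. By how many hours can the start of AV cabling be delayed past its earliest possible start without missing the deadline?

3

After its own release at hour 1, venue access can start at hour 1 and finishes at hour 8.
After venue access (finishes hour 8, plus 2-hour gap → hour 10), stage build can start at hour 10 and finishes at hour 14.
AV cabling waits on stage build (finishes hour 14), so it starts at hour 14 and finishes at 14 + 4 = hour 18.

Working backward from the deadline:
Nothing follows seating layout; the deadline of hour 28 is its only limit. It must start by 28 − 6 = hour 22.
Signage placement has no dependents, so it just needs to finish by hour 28. Starting by 28 − 7 = hour 21 achieves that.
To finish by hour 28, final walkthrough (duration 5) must start no later than hour 23.
For AV cabling: seating layout (must start by hour 22); signage placement (must start by hour 21); final walkthrough (must start by hour 23). The most restrictive is hour 21; with a 4-hour duration, AV cabling must start by hour 17.
So AV cabling can start as early as hour 14 and as late as hour 17, giving 17 − 14 = 3 hours of slack.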